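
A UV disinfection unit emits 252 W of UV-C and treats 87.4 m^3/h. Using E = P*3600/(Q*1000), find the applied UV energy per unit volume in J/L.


Energy delivered per hour = 252 W * 3600 s = 907200 J/h
Volume treated per hour = 87.4 m^3/h * 1000 = 87400 L/h
dose = 907200 / 87400 = 10.3799 J/L

10.3799 J/L


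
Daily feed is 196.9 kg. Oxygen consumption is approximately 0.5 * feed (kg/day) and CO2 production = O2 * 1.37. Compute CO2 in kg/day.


O2 = 196.9 * 0.5 = 98.45
CO2 = 98.45 * 1.37 = 134.8765

134.8765 kg/day


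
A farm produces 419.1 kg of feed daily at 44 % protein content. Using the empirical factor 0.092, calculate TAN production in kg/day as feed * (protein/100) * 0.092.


Protein in feed = 419.1 * 44/100 = 184.404 kg/day
TAN = protein * 0.092 = 184.404 * 0.092 = 16.965168 kg/day

16.965168 kg/day


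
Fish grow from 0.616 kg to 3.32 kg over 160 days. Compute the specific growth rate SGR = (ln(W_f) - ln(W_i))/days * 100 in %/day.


ln(W_f) = ln(3.32) = 1.1999648
ln(W_i) = ln(0.616) = -0.48450832
ln(W_f) - ln(W_i) = 1.1999648 - -0.48450832 = 1.6844731
SGR = 1.6844731 / 160 * 100 = 1.0528 %/day

1.0528 %/day


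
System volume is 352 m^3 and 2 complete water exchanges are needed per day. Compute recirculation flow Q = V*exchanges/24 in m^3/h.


Daily recirculation volume = 352 m^3 * 2 = 704 m^3/day
Flow rate Q = daily volume / 24 h = 704 / 24 = 29.3333 m^3/h

29.3333 m^3/h


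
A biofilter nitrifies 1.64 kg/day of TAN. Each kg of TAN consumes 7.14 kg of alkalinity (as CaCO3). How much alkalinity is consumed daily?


Alkalinity factor: 7.14 kg CaCO3 consumed per kg TAN nitrified
alk = 1.64 kg TAN * 7.14 = 11.7096 kg CaCO3/day

11.7096 kg CaCO3/day


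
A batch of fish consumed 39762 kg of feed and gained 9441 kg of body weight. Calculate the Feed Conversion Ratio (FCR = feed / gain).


FCR = feed consumed / weight gained
FCR = 39762 kg / 9441 kg = 4.21163

4.21163


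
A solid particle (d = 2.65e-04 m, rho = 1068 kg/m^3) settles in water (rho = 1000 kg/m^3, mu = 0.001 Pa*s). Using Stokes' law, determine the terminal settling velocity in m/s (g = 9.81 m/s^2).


Density difference: rho_p - rho_f = 1068 - 1000 = 68 kg/m^3
d^2 = (2.65e-04)^2 = 7.0225e-08 m^2
Numerator = (rho_p - rho_f) * g * d^2 = 68 * 9.81 * 7.0225e-08 = 4.6845693e-05
Denominator = 18 * mu = 18 * 0.001 = 0.018
v_s = 4.6845693e-05 / 0.018 = 0.00260254 m/s
Check: Re = rho_f * v_s * d / mu = 1000 * 0.00260254 * 2.65e-04 / 0.001 = 0.69 < 1, so Stokes' law applies.

0.00260254 m/s


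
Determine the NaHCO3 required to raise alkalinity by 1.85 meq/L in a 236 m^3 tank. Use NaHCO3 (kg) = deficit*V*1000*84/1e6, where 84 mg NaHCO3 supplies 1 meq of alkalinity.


Tank volume in L = 236 m^3 * 1000 = 236000 L
Total meq required = 1.85 meq/L * 236000 L = 436600 meq
NaHCO3 mass = 436600 meq * 84 mg/meq / 1e6 = 36.6744 kg

36.6744 kg


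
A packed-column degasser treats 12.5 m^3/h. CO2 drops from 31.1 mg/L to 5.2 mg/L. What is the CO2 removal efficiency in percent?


CO2_out / CO2_in = 5.2 / 31.1 = 0.16720257
Fraction remaining = 0.16720257
efficiency = (1 - 0.16720257) * 100 = 83.2797 %

83.2797 %


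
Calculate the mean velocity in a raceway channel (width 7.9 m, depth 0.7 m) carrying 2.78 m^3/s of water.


Cross-sectional area = W * d = 7.9 * 0.7 = 5.53 m^2
Velocity = Q / A = 2.78 / 5.53 = 0.502712 m/s

0.502712 m/s


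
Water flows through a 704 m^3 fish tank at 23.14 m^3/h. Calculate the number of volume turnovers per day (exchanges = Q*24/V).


Daily flow volume = 23.14 m^3/h * 24 h = 555.36 m^3/day
Exchanges = daily flow / tank volume = 555.36 / 704 = 0.788864 exchanges/day

0.788864 exchanges/day


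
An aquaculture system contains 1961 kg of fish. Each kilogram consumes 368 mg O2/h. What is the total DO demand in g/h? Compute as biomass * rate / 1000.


Total O2 consumption (mg/h) = 1961 kg * 368 mg/(kg*h) = 721648 mg/h
Convert to g/h: 721648 / 1000 = 721.648 g/h

721.648 g/h


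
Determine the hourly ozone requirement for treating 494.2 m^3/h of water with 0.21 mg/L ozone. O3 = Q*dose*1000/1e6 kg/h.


O3 demand (mg/h) = Q * dose * 1000 = 494.2 * 0.21 * 1000 = 103782 mg/h
Convert mg to kg: 103782 / 1e6 = 0.103782 kg/h

0.103782 kg/h


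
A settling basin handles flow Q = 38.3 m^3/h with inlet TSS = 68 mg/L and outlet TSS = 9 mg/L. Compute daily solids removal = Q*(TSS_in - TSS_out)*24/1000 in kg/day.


Concentration drop: TSS_in - TSS_out = 68 - 9 = 59 mg/L
Hourly solids removed = Q * dTSS = 38.3 m^3/h * 59 mg/L = 2259.7 g/h  (m^3/h * mg/L = g/h)
Daily solids removed = 2259.7 * 24 = 54232.8 g/day
Convert g to kg: 54232.8 / 1000 = 54.2328 kg/day

54.2328 kg/day


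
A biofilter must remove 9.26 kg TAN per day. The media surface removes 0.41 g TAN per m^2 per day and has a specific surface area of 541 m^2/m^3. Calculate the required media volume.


A = 9.26*1000 / 0.41 = 22585.366 m^2
V = 22585.366 / 541 = 41.7474

41.7474 m^3


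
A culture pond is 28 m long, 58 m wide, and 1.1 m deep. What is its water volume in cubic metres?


Base area = L * W = 28 * 58 = 1624 m^2
Volume = area * depth = 1624 * 1.1 = 1786.4 m^3

1786.4 m^3


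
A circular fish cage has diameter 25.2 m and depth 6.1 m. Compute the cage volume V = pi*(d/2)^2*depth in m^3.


r = d/2 = 25.2/2 = 12.6 m
Base area = pi*r^2 = pi*12.6^2 = 498.75925 m^2
Volume = 498.75925 * 6.1 = 3042.43 m^3

3042.43 m^3


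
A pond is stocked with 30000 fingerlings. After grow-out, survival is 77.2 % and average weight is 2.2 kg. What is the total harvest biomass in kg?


Survivors = 30000 * 77.2/100 = 23160 fish
Harvest biomass = survivors * W_f = 23160 * 2.2 = 50952 kg

50952 kg


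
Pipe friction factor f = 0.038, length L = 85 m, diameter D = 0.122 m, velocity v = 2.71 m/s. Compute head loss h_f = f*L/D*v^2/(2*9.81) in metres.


v^2 = 2.71^2 = 7.3441 m^2/s^2
L/D = 85/0.122 = 696.72131
h_f = f*(L/D)*v^2/(2g) = 0.038 * 696.72131 * 7.3441 / 19.62 = 9.9102 m

9.9102 m


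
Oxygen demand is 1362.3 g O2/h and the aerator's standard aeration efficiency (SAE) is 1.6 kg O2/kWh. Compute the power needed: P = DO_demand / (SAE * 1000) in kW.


SAE in g O2/kWh = 1.6 * 1000 = 1600 g/kWh
P = DO_demand / SAE_g = 1362.3 / 1600 = 0.851437 kW

0.851437 kW


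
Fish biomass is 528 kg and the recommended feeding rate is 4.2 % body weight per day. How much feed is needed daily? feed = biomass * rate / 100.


Feeding rate fraction = 4.2% / 100 = 0.042
Daily feed = 528 kg * 0.042 = 22.176 kg/day

22.176 kg/day


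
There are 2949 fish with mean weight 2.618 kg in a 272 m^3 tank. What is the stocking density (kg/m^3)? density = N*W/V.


Total biomass = 2949 fish * 2.618 kg = 7720.482 kg
Density = total biomass / volume = 7720.482 / 272 = 28.3841 kg/m^3

28.3841 kg/m^3


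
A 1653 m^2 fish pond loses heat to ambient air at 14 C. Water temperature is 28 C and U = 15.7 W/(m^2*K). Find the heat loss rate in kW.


Temperature difference dT = 28 - 14 = 14 K
Heat loss (W) = U * A * dT = 15.7 * 1653 * 14 = 363329.4 W
Convert to kW: 363329.4 / 1000 = 363.3294 kW

363.3294 kW


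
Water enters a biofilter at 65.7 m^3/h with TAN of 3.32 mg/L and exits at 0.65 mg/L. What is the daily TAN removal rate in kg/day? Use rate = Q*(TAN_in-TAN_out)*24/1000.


Concentration drop: TAN_in - TAN_out = 3.32 - 0.65 = 2.67 mg/L
Hourly TAN removed = Q * dTAN = 65.7 m^3/h * 2.67 mg/L = 175.419 g/h  (m^3/h * mg/L = g/h)
Daily TAN removed = 175.419 * 24 = 4210.056 g/day
Convert to kg/day: 4210.056 / 1000 = 4.210056 kg/day

4.210056 kg/day


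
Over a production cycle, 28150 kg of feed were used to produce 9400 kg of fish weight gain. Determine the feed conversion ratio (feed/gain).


FCR = feed consumed / weight gained
FCR = 28150 kg / 9400 kg = 2.99468

2.99468


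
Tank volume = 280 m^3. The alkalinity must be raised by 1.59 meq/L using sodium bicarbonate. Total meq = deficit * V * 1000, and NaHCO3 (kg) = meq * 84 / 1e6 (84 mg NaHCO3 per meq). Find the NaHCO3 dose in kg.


Tank volume in L = 280 m^3 * 1000 = 280000 L
Total meq required = 1.59 meq/L * 280000 L = 445200 meq
NaHCO3 mass = 445200 meq * 84 mg/meq / 1e6 = 37.3968 kg

37.3968 kg


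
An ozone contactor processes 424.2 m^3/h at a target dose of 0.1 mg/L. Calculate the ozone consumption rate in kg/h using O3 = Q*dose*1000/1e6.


O3 demand (mg/h) = Q * dose * 1000 = 424.2 * 0.1 * 1000 = 42420 mg/h
Convert mg to kg: 42420 / 1e6 = 0.04242 kg/h

0.04242 kg/h


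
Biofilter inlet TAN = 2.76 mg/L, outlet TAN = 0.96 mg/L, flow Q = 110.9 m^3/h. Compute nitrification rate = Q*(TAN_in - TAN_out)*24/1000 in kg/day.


Concentration drop: TAN_in - TAN_out = 2.76 - 0.96 = 1.8 mg/L
Hourly TAN removed = Q * dTAN = 110.9 m^3/h * 1.8 mg/L = 199.62 g/h  (m^3/h * mg/L = g/h)
Daily TAN removed = 199.62 * 24 = 4790.88 g/day
Convert to kg/day: 4790.88 / 1000 = 4.79088 kg/day

4.79088 kg/day


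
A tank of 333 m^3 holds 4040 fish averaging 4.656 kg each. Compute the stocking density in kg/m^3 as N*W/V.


Total biomass = 4040 fish * 4.656 kg = 18810.24 kg
Density = total biomass / volume = 18810.24 / 333 = 56.4872 kg/m^3

56.4872 kg/m^3


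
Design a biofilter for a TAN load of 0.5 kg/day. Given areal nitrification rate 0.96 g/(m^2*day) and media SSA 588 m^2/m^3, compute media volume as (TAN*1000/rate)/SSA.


A = 0.5*1000 / 0.96 = 520.83333 m^2
V = 520.83333 / 588 = 0.885771

0.885771 m^3


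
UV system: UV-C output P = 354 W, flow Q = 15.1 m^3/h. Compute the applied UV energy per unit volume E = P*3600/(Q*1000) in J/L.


Energy delivered per hour = 354 W * 3600 s = 1274400 J/h
Volume treated per hour = 15.1 m^3/h * 1000 = 15100 L/h
dose = 1274400 / 15100 = 84.3974 J/L

84.3974 J/L


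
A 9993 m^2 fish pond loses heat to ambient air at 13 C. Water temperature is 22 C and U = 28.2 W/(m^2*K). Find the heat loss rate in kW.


Temperature difference dT = 22 - 13 = 9 K
Heat loss (W) = U * A * dT = 28.2 * 9993 * 9 = 2536223.4 W
Convert to kW: 2536223.4 / 1000 = 2536.2234 kW

2536.2234 kW


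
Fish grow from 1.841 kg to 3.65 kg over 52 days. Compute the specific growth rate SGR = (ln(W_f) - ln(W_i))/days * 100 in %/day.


ln(W_f) = ln(3.65) = 1.2947272
ln(W_i) = ln(1.841) = 0.6103089
ln(W_f) - ln(W_i) = 1.2947272 - 0.6103089 = 0.6844183
SGR = 0.6844183 / 52 * 100 = 1.31619 %/day

1.31619 %/day


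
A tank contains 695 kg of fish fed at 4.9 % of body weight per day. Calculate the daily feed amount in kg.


Feeding rate fraction = 4.9% / 100 = 0.049
Daily feed = 695 kg * 0.049 = 34.055 kg/day

34.055 kg/day


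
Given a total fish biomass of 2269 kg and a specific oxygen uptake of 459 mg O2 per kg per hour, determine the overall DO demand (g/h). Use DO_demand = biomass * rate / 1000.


Total O2 consumption (mg/h) = 2269 kg * 459 mg/(kg*h) = 1041471 mg/h
Convert to g/h: 1041471 / 1000 = 1041.471 g/h

1041.471 g/h


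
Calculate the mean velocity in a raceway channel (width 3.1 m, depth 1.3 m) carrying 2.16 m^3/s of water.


Cross-sectional area = W * d = 3.1 * 1.3 = 4.03 m^2
Velocity = Q / A = 2.16 / 4.03 = 0.53598 m/s

0.53598 m/s


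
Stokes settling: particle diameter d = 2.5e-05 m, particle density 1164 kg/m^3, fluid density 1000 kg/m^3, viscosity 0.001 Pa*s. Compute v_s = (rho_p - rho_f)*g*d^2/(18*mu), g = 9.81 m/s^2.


Density difference: rho_p - rho_f = 1164 - 1000 = 164 kg/m^3
d^2 = (2.5e-05)^2 = 6.25e-10 m^2
Numerator = (rho_p - rho_f) * g * d^2 = 164 * 9.81 * 6.25e-10 = 1.005525e-06
Denominator = 18 * mu = 18 * 0.001 = 0.018
v_s = 1.005525e-06 / 0.018 = 5.58625e-05 m/s
Check: Re = rho_f * v_s * d / mu = 1000 * 5.58625e-05 * 2.5e-05 / 0.001 = 0.0014 < 1, so Stokes' law applies.

5.58625e-05 m/s


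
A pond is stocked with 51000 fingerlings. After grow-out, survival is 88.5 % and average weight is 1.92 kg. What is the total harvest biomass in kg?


Survivors = 51000 * 88.5/100 = 45135 fish
Harvest biomass = survivors * W_f = 45135 * 1.92 = 86659.2 kg

86659.2 kg


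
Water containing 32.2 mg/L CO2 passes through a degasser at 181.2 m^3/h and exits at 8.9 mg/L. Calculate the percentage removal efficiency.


CO2_out / CO2_in = 8.9 / 32.2 = 0.27639752
Fraction remaining = 0.27639752
efficiency = (1 - 0.27639752) * 100 = 72.3602 %

72.3602 %


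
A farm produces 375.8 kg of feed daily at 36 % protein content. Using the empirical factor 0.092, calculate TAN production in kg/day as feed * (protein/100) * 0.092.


Protein in feed = 375.8 * 36/100 = 135.288 kg/day
TAN = protein * 0.092 = 135.288 * 0.092 = 12.446496 kg/day

12.446496 kg/day


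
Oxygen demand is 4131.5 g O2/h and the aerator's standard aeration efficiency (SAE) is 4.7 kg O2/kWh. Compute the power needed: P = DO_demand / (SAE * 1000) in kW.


SAE in g O2/kWh = 4.7 * 1000 = 4700 g/kWh
P = DO_demand / SAE_g = 4131.5 / 4700 = 0.879043 kW

0.879043 kW


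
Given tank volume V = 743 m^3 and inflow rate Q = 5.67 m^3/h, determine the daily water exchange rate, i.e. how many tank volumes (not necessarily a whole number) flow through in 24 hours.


Daily flow volume = 5.67 m^3/h * 24 h = 136.08 m^3/day
Exchanges = daily flow / tank volume = 136.08 / 743 = 0.183149 exchanges/day

0.183149 exchanges/day


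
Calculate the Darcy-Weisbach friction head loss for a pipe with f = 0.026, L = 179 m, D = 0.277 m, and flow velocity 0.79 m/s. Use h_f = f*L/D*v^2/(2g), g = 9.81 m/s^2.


v^2 = 0.79^2 = 0.6241 m^2/s^2
L/D = 179/0.277 = 646.20939
h_f = f*(L/D)*v^2/(2g) = 0.026 * 646.20939 * 0.6241 / 19.62 = 0.534443 m

0.534443 m


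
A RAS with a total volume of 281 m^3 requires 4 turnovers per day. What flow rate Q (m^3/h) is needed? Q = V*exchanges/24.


Daily recirculation volume = 281 m^3 * 4 = 1124 m^3/day
Flow rate Q = daily volume / 24 h = 1124 / 24 = 46.8333 m^3/h

46.8333 m^3/h


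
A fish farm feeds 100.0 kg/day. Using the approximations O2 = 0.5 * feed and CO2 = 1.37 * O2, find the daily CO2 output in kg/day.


O2 = 100.0 * 0.5 = 50
CO2 = 50 * 1.37 = 68.5

68.5 kg/day


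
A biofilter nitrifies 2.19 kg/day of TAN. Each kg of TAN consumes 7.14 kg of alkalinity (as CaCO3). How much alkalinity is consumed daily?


Alkalinity factor: 7.14 kg CaCO3 consumed per kg TAN nitrified
alk = 2.19 kg TAN * 7.14 = 15.6366 kg CaCO3/day

15.6366 kg CaCO3/day


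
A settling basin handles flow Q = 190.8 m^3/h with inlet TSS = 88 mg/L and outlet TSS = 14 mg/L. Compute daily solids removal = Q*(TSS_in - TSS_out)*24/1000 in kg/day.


Concentration drop: TSS_in - TSS_out = 88 - 14 = 74 mg/L
Hourly solids removed = Q * dTSS = 190.8 m^3/h * 74 mg/L = 14119.2 g/h  (m^3/h * mg/L = g/h)
Daily solids removed = 14119.2 * 24 = 338860.8 g/day
Convert g to kg: 338860.8 / 1000 = 338.8608 kg/day

338.8608 kg/day


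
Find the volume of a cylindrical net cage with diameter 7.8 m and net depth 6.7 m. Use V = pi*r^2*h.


r = d/2 = 7.8/2 = 3.9 m
Base area = pi*r^2 = pi*3.9^2 = 47.783624 m^2
Volume = 47.783624 * 6.7 = 320.15 m^3

320.15 m^3


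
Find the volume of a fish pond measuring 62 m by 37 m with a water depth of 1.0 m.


Base area = L * W = 62 * 37 = 2294 m^2
Volume = area * depth = 2294 * 1.0 = 2294 m^3

2294 m^3


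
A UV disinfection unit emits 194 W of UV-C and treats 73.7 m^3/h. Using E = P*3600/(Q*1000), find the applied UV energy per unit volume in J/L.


Energy delivered per hour = 194 W * 3600 s = 698400 J/h
Volume treated per hour = 73.7 m^3/h * 1000 = 73700 L/h
dose = 698400 / 73700 = 9.47626 J/L

9.47626 J/L


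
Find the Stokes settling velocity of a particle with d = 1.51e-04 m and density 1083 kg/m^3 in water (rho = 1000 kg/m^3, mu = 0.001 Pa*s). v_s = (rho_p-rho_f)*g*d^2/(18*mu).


Density difference: rho_p - rho_f = 1083 - 1000 = 83 kg/m^3
d^2 = (1.51e-04)^2 = 2.2801e-08 m^2
Numerator = (rho_p - rho_f) * g * d^2 = 83 * 9.81 * 2.2801e-08 = 1.8565258e-05
Denominator = 18 * mu = 18 * 0.001 = 0.018
v_s = 1.8565258e-05 / 0.018 = 0.0010314 m/s
Check: Re = rho_f * v_s * d / mu = 1000 * 0.0010314 * 1.51e-04 / 0.001 = 0.156 < 1, so Stokes' law applies.

0.0010314 m/s


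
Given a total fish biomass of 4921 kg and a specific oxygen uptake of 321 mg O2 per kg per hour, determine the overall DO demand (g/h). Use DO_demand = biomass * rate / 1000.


Total O2 consumption (mg/h) = 4921 kg * 321 mg/(kg*h) = 1579641 mg/h
Convert to g/h: 1579641 / 1000 = 1579.641 g/h

1579.641 g/h


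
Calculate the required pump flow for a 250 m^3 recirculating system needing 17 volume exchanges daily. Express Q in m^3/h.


Daily recirculation volume = 250 m^3 * 17 = 4250 m^3/day
Flow rate Q = daily volume / 24 h = 4250 / 24 = 177.083 m^3/h

177.083 m^3/h


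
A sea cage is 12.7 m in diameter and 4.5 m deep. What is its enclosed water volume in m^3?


r = d/2 = 12.7/2 = 6.35 m
Base area = pi*r^2 = pi*6.35^2 = 126.67687 m^2
Volume = 126.67687 * 4.5 = 570.046 m^3

570.046 m^3


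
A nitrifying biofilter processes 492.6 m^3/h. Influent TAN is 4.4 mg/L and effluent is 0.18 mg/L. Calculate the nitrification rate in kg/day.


Concentration drop: TAN_in - TAN_out = 4.4 - 0.18 = 4.22 mg/L
Hourly TAN removed = Q * dTAN = 492.6 m^3/h * 4.22 mg/L = 2078.772 g/h  (m^3/h * mg/L = g/h)
Daily TAN removed = 2078.772 * 24 = 49890.528 g/day
Convert to kg/day: 49890.528 / 1000 = 49.890528 kg/day

49.890528 kg/day


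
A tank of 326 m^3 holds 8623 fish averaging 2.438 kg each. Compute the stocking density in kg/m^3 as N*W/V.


Total biomass = 8623 fish * 2.438 kg = 21022.874 kg
Density = total biomass / volume = 21022.874 / 326 = 64.4873 kg/m^3

64.4873 kg/m^3


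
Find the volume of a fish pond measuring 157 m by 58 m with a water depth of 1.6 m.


Base area = L * W = 157 * 58 = 9106 m^2
Volume = area * depth = 9106 * 1.6 = 14569.6 m^3

14569.6 m^3


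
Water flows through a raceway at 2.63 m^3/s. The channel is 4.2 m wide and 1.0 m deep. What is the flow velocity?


Cross-sectional area = W * d = 4.2 * 1.0 = 4.2 m^2
Velocity = Q / A = 2.63 / 4.2 = 0.62619 m/s

0.62619 m/s


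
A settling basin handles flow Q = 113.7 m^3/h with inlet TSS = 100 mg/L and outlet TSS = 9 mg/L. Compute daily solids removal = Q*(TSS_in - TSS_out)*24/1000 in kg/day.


Concentration drop: TSS_in - TSS_out = 100 - 9 = 91 mg/L
Hourly solids removed = Q * dTSS = 113.7 m^3/h * 91 mg/L = 10346.7 g/h  (m^3/h * mg/L = g/h)
Daily solids removed = 10346.7 * 24 = 248320.8 g/day
Convert g to kg: 248320.8 / 1000 = 248.3208 kg/day

248.3208 kg/day


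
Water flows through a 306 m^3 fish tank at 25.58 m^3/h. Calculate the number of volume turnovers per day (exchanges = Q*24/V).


Daily flow volume = 25.58 m^3/h * 24 h = 613.92 m^3/day
Exchanges = daily flow / tank volume = 613.92 / 306 = 2.00627 exchanges/day

2.00627 exchanges/day


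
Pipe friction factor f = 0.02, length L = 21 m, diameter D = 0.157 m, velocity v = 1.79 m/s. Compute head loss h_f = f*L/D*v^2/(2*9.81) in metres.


v^2 = 1.79^2 = 3.2041 m^2/s^2
L/D = 21/0.157 = 133.75796
h_f = f*(L/D)*v^2/(2g) = 0.02 * 133.75796 * 3.2041 / 19.62 = 0.436874 m

0.436874 m


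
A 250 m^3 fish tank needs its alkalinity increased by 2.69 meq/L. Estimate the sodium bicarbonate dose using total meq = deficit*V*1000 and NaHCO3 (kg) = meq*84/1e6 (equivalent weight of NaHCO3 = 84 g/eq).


Tank volume in L = 250 m^3 * 1000 = 250000 L
Total meq required = 2.69 meq/L * 250000 L = 672500 meq
NaHCO3 mass = 672500 meq * 84 mg/meq / 1e6 = 56.49 kg

56.49 kg


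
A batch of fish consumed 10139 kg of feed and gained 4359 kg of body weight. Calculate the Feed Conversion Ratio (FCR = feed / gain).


FCR = feed consumed / weight gained
FCR = 10139 kg / 4359 kg = 2.32599

2.32599


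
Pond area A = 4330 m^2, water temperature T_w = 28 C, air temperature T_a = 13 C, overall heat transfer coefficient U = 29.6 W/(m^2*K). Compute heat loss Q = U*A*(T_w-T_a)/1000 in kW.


Temperature difference dT = 28 - 13 = 15 K
Heat loss (W) = U * A * dT = 29.6 * 4330 * 15 = 1922520 W
Convert to kW: 1922520 / 1000 = 1922.52 kW

1922.52 kW


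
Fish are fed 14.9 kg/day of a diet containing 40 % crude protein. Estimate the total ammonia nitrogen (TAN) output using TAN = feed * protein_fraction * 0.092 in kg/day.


Protein in feed = 14.9 * 40/100 = 5.96 kg/day
TAN = protein * 0.092 = 5.96 * 0.092 = 0.54832 kg/day

0.54832 kg/day


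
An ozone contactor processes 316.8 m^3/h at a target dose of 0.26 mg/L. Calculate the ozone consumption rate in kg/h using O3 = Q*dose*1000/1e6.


O3 demand (mg/h) = Q * dose * 1000 = 316.8 * 0.26 * 1000 = 82368 mg/h
Convert mg to kg: 82368 / 1e6 = 0.082368 kg/h

0.082368 kg/h


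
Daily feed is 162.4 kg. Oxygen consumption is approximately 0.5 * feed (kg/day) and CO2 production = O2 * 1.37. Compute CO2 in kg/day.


O2 = 162.4 * 0.5 = 81.2
CO2 = 81.2 * 1.37 = 111.244

111.244 kg/day


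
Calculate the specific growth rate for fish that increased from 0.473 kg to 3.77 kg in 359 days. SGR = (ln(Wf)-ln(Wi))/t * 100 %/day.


ln(W_f) = ln(3.77) = 1.327075
ln(W_i) = ln(0.473) = -0.74865989
ln(W_f) - ln(W_i) = 1.327075 - -0.74865989 = 2.0757349
SGR = 2.0757349 / 359 * 100 = 0.578199 %/day

0.578199 %/day


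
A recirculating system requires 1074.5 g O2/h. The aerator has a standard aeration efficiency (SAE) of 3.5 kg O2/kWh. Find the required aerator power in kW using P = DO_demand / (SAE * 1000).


SAE in g O2/kWh = 3.5 * 1000 = 3500 g/kWh
P = DO_demand / SAE_g = 1074.5 / 3500 = 0.307 kW

0.307 kW


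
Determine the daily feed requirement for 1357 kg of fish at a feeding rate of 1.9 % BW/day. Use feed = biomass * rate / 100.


Feeding rate fraction = 1.9% / 100 = 0.019
Daily feed = 1357 kg * 0.019 = 25.783 kg/day

25.783 kg/day


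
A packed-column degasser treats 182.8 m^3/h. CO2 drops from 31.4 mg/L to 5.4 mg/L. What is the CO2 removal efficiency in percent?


CO2_out / CO2_in = 5.4 / 31.4 = 0.17197452
Fraction remaining = 0.17197452
efficiency = (1 - 0.17197452) * 100 = 82.8025 %

82.8025 %


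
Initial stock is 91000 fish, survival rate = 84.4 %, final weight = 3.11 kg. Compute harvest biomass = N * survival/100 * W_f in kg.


Survivors = 91000 * 84.4/100 = 76804 fish
Harvest biomass = survivors * W_f = 76804 * 3.11 = 238860.44 kg

238860.44 kg


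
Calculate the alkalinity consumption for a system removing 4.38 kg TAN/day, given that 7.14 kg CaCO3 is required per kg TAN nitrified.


Alkalinity factor: 7.14 kg CaCO3 consumed per kg TAN nitrified
alk = 4.38 kg TAN * 7.14 = 31.2732 kg CaCO3/day

31.2732 kg CaCO3/day


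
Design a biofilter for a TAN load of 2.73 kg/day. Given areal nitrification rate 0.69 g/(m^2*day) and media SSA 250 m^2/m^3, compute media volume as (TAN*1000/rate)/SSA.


A = 2.73*1000 / 0.69 = 3956.5217 m^2
V = 3956.5217 / 250 = 15.8261

15.8261 m^3


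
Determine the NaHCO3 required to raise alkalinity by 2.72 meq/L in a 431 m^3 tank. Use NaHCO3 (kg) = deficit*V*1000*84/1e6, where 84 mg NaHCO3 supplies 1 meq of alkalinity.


Tank volume in L = 431 m^3 * 1000 = 431000 L
Total meq required = 2.72 meq/L * 431000 L = 1172320 meq
NaHCO3 mass = 1172320 meq * 84 mg/meq / 1e6 = 98.4749 kg

98.4749 kg


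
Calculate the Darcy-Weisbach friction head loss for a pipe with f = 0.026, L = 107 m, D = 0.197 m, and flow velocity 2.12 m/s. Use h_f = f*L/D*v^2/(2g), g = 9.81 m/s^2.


v^2 = 2.12^2 = 4.4944 m^2/s^2
L/D = 107/0.197 = 543.14721
h_f = f*(L/D)*v^2/(2g) = 0.026 * 543.14721 * 4.4944 / 19.62 = 3.23492 m

3.23492 m


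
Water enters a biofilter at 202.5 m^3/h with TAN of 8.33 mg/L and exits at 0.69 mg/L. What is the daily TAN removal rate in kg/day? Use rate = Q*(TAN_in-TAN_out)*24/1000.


Concentration drop: TAN_in - TAN_out = 8.33 - 0.69 = 7.64 mg/L
Hourly TAN removed = Q * dTAN = 202.5 m^3/h * 7.64 mg/L = 1547.1 g/h  (m^3/h * mg/L = g/h)
Daily TAN removed = 1547.1 * 24 = 37130.4 g/day
Convert to kg/day: 37130.4 / 1000 = 37.1304 kg/day

37.1304 kg/day


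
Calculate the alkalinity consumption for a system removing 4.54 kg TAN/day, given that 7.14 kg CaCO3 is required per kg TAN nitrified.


Alkalinity factor: 7.14 kg CaCO3 consumed per kg TAN nitrified
alk = 4.54 kg TAN * 7.14 = 32.4156 kg CaCO3/day

32.4156 kg CaCO3/day


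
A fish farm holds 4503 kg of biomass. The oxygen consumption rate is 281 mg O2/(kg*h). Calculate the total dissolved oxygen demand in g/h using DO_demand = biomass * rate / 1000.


Total O2 consumption (mg/h) = 4503 kg * 281 mg/(kg*h) = 1265343 mg/h
Convert to g/h: 1265343 / 1000 = 1265.343 g/h

1265.343 g/h


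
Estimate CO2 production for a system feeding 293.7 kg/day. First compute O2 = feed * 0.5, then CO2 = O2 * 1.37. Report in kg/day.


O2 = 293.7 * 0.5 = 146.85
CO2 = 146.85 * 1.37 = 201.1845

201.1845 kg/day


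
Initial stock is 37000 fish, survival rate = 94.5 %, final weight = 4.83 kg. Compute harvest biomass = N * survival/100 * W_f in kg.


Survivors = 37000 * 94.5/100 = 34965 fish
Harvest biomass = survivors * W_f = 34965 * 4.83 = 168880.95 kg

168880.95 kg


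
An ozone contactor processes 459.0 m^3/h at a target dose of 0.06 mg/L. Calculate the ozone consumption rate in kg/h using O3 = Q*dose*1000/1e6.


O3 demand (mg/h) = Q * dose * 1000 = 459.0 * 0.06 * 1000 = 27540 mg/h
Convert mg to kg: 27540 / 1e6 = 0.02754 kg/h

0.02754 kg/h


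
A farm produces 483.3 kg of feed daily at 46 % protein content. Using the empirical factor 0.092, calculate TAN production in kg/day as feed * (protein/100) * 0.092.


Protein in feed = 483.3 * 46/100 = 222.318 kg/day
TAN = protein * 0.092 = 222.318 * 0.092 = 20.453256 kg/day

20.453256 kg/day


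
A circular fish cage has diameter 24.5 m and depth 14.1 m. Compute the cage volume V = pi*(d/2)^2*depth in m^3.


r = d/2 = 24.5/2 = 12.25 m
Base area = pi*r^2 = pi*12.25^2 = 471.43525 m^2
Volume = 471.43525 * 14.1 = 6647.24 m^3

6647.24 m^3


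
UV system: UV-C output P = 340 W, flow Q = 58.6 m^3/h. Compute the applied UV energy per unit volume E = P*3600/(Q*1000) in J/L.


Energy delivered per hour = 340 W * 3600 s = 1224000 J/h
Volume treated per hour = 58.6 m^3/h * 1000 = 58600 L/h
dose = 1224000 / 58600 = 20.8874 J/L

20.8874 J/L


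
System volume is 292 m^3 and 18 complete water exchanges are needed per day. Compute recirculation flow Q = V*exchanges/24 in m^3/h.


Daily recirculation volume = 292 m^3 * 18 = 5256 m^3/day
Flow rate Q = daily volume / 24 h = 5256 / 24 = 219 m^3/h

219 m^3/h


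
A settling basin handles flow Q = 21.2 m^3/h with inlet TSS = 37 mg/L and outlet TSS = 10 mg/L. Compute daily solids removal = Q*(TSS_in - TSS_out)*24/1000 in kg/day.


Concentration drop: TSS_in - TSS_out = 37 - 10 = 27 mg/L
Hourly solids removed = Q * dTSS = 21.2 m^3/h * 27 mg/L = 572.4 g/h  (m^3/h * mg/L = g/h)
Daily solids removed = 572.4 * 24 = 13737.6 g/day
Convert g to kg: 13737.6 / 1000 = 13.7376 kg/day

13.7376 kg/day


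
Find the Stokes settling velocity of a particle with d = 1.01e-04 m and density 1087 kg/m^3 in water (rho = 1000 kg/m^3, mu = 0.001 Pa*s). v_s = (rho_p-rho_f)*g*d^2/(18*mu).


Density difference: rho_p - rho_f = 1087 - 1000 = 87 kg/m^3
d^2 = (1.01e-04)^2 = 1.0201e-08 m^2
Numerator = (rho_p - rho_f) * g * d^2 = 87 * 9.81 * 1.0201e-08 = 8.7062475e-06
Denominator = 18 * mu = 18 * 0.001 = 0.018
v_s = 8.7062475e-06 / 0.018 = 4.8368e-04 m/s
Check: Re = rho_f * v_s * d / mu = 1000 * 4.8368e-04 * 1.01e-04 / 0.001 = 0.0489 < 1, so Stokes' law applies.

4.8368e-04 m/s


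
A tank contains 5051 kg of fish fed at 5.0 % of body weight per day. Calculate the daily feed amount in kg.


Feeding rate fraction = 5.0% / 100 = 0.05
Daily feed = 5051 kg * 0.05 = 252.55 kg/day

252.55 kg/day


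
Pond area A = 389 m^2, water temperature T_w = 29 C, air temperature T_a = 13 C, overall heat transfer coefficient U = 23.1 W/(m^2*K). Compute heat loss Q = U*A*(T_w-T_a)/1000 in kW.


Temperature difference dT = 29 - 13 = 16 K
Heat loss (W) = U * A * dT = 23.1 * 389 * 16 = 143774.4 W
Convert to kW: 143774.4 / 1000 = 143.7744 kW

143.7744 kW


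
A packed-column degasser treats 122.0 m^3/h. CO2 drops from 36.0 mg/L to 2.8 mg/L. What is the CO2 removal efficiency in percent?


CO2_out / CO2_in = 2.8 / 36.0 = 0.077777778
Fraction remaining = 0.077777778
efficiency = (1 - 0.077777778) * 100 = 92.2222 %

92.2222 %


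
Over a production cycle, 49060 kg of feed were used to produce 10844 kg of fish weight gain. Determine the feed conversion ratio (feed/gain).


FCR = feed consumed / weight gained
FCR = 49060 kg / 10844 kg = 4.52416

4.52416


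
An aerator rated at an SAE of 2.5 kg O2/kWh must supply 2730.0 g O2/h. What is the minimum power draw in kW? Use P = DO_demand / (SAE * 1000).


SAE in g O2/kWh = 2.5 * 1000 = 2500 g/kWh
P = DO_demand / SAE_g = 2730.0 / 2500 = 1.092 kW

1.092 kW


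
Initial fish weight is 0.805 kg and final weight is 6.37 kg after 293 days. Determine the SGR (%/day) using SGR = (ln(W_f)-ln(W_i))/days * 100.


ln(W_f) = ln(6.37) = 1.8515995
ln(W_i) = ln(0.805) = -0.216913
ln(W_f) - ln(W_i) = 1.8515995 - -0.216913 = 2.0685125
SGR = 2.0685125 / 293 * 100 = 0.705977 %/day

0.705977 %/day


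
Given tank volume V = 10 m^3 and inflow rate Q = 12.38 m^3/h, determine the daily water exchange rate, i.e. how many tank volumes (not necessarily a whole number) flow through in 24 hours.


Daily flow volume = 12.38 m^3/h * 24 h = 297.12 m^3/day
Exchanges = daily flow / tank volume = 297.12 / 10 = 29.712 exchanges/day

29.712 exchanges/day


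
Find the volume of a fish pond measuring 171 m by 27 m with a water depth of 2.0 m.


Base area = L * W = 171 * 27 = 4617 m^2
Volume = area * depth = 4617 * 2.0 = 9234 m^3

9234 m^3


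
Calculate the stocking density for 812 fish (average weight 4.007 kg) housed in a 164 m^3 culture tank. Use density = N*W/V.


Total biomass = 812 fish * 4.007 kg = 3253.684 kg
Density = total biomass / volume = 3253.684 / 164 = 19.8395 kg/m^3

19.8395 kg/m^3


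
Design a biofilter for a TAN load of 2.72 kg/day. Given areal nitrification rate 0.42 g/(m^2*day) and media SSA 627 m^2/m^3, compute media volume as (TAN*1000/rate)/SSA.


A = 2.72*1000 / 0.42 = 6476.1905 m^2
V = 6476.1905 / 627 = 10.3289

10.3289 m^3


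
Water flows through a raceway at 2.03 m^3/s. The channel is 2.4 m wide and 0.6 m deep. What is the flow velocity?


Cross-sectional area = W * d = 2.4 * 0.6 = 1.44 m^2
Velocity = Q / A = 2.03 / 1.44 = 1.40972 m/s

1.40972 m/s


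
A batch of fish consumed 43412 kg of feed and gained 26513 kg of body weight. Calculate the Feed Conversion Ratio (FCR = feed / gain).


FCR = feed consumed / weight gained
FCR = 43412 kg / 26513 kg = 1.63739

1.63739


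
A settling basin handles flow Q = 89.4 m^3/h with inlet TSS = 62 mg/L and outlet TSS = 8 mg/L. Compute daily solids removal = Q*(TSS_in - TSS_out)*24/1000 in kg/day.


Concentration drop: TSS_in - TSS_out = 62 - 8 = 54 mg/L
Hourly solids removed = Q * dTSS = 89.4 m^3/h * 54 mg/L = 4827.6 g/h  (m^3/h * mg/L = g/h)
Daily solids removed = 4827.6 * 24 = 115862.4 g/day
Convert g to kg: 115862.4 / 1000 = 115.8624 kg/day

115.8624 kg/day


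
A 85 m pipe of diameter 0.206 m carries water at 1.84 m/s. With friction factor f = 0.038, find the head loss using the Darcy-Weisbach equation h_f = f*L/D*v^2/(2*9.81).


v^2 = 1.84^2 = 3.3856 m^2/s^2
L/D = 85/0.206 = 412.62136
h_f = f*(L/D)*v^2/(2g) = 0.038 * 412.62136 * 3.3856 / 19.62 = 2.70565 m

2.70565 m


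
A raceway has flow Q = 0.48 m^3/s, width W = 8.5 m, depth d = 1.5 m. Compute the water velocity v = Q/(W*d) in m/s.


Cross-sectional area = W * d = 8.5 * 1.5 = 12.75 m^2
Velocity = Q / A = 0.48 / 12.75 = 0.0376471 m/s

0.0376471 m/s


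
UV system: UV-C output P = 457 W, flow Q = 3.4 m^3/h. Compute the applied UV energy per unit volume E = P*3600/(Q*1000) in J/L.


Energy delivered per hour = 457 W * 3600 s = 1645200 J/h
Volume treated per hour = 3.4 m^3/h * 1000 = 3400 L/h
dose = 1645200 / 3400 = 483.882 J/L

483.882 J/L


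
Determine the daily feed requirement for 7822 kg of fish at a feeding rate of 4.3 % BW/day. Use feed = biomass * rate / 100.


Feeding rate fraction = 4.3% / 100 = 0.043
Daily feed = 7822 kg * 0.043 = 336.346 kg/day

336.346 kg/day


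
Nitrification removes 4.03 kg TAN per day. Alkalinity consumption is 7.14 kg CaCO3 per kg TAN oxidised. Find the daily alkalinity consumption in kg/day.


Alkalinity factor: 7.14 kg CaCO3 consumed per kg TAN nitrified
alk = 4.03 kg TAN * 7.14 = 28.7742 kg CaCO3/day

28.7742 kg CaCO3/day


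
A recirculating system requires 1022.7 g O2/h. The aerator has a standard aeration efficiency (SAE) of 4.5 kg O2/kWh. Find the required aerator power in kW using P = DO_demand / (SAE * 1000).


SAE in g O2/kWh = 4.5 * 1000 = 4500 g/kWh
P = DO_demand / SAE_g = 1022.7 / 4500 = 0.227267 kW

0.227267 kW


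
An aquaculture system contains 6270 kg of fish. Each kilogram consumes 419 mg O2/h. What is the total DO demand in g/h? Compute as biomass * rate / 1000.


Total O2 consumption (mg/h) = 6270 kg * 419 mg/(kg*h) = 2627130 mg/h
Convert to g/h: 2627130 / 1000 = 2627.13 g/h

2627.13 g/h


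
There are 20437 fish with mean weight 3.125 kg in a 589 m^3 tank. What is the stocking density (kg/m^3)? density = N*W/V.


Total biomass = 20437 fish * 3.125 kg = 63865.625 kg
Density = total biomass / volume = 63865.625 / 589 = 108.431 kg/m^3

108.431 kg/m^3


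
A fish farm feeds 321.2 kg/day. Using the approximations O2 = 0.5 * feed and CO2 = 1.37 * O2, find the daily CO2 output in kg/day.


O2 = 321.2 * 0.5 = 160.6
CO2 = 160.6 * 1.37 = 220.022

220.022 kg/day


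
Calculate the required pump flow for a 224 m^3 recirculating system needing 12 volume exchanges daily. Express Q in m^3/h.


Daily recirculation volume = 224 m^3 * 12 = 2688 m^3/day
Flow rate Q = daily volume / 24 h = 2688 / 24 = 112 m^3/h

112 m^3/h


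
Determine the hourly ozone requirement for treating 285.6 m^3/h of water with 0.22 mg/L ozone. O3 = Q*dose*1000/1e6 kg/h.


O3 demand (mg/h) = Q * dose * 1000 = 285.6 * 0.22 * 1000 = 62832 mg/h
Convert mg to kg: 62832 / 1e6 = 0.062832 kg/h

0.062832 kg/h


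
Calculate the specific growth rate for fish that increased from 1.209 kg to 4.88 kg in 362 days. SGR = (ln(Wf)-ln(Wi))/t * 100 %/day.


ln(W_f) = ln(4.88) = 1.5851452
ln(W_i) = ln(1.209) = 0.18979357
ln(W_f) - ln(W_i) = 1.5851452 - 0.18979357 = 1.3953516
SGR = 1.3953516 / 362 * 100 = 0.385456 %/day

0.385456 %/day


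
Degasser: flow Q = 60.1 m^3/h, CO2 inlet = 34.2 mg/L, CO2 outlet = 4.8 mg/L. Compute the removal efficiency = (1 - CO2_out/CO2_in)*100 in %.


CO2_out / CO2_in = 4.8 / 34.2 = 0.14035088
Fraction remaining = 0.14035088
efficiency = (1 - 0.14035088) * 100 = 85.9649 %

85.9649 %


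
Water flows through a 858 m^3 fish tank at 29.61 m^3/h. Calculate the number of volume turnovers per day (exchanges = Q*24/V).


Daily flow volume = 29.61 m^3/h * 24 h = 710.64 m^3/day
Exchanges = daily flow / tank volume = 710.64 / 858 = 0.828252 exchanges/day

0.828252 exchanges/day


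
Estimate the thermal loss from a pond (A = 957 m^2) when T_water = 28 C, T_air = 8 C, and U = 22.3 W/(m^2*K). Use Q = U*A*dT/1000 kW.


Temperature difference dT = 28 - 8 = 20 K
Heat loss (W) = U * A * dT = 22.3 * 957 * 20 = 426822 W
Convert to kW: 426822 / 1000 = 426.822 kW

426.822 kW


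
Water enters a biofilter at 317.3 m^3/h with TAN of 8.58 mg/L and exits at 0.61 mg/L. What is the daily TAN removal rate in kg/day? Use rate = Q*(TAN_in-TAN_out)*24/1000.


Concentration drop: TAN_in - TAN_out = 8.58 - 0.61 = 7.97 mg/L
Hourly TAN removed = Q * dTAN = 317.3 m^3/h * 7.97 mg/L = 2528.881 g/h  (m^3/h * mg/L = g/h)
Daily TAN removed = 2528.881 * 24 = 60693.144 g/day
Convert to kg/day: 60693.144 / 1000 = 60.693144 kg/day

60.693144 kg/day


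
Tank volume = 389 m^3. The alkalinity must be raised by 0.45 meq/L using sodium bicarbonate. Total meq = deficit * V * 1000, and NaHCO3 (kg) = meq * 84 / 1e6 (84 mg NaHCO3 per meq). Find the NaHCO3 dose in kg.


Tank volume in L = 389 m^3 * 1000 = 389000 L
Total meq required = 0.45 meq/L * 389000 L = 175050 meq
NaHCO3 mass = 175050 meq * 84 mg/meq / 1e6 = 14.7042 kg

14.7042 kg


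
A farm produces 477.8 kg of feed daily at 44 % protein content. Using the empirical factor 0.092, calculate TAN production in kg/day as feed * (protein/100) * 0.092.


Protein in feed = 477.8 * 44/100 = 210.232 kg/day
TAN = protein * 0.092 = 210.232 * 0.092 = 19.341344 kg/day

19.341344 kg/day


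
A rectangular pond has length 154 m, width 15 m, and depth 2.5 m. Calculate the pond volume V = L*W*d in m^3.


Base area = L * W = 154 * 15 = 2310 m^2
Volume = area * depth = 2310 * 2.5 = 5775 m^3

5775 m^3


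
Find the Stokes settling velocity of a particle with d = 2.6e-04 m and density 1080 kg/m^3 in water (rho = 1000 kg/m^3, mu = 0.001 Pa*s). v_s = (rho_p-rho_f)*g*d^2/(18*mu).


Density difference: rho_p - rho_f = 1080 - 1000 = 80 kg/m^3
d^2 = (2.6e-04)^2 = 6.76e-08 m^2
Numerator = (rho_p - rho_f) * g * d^2 = 80 * 9.81 * 6.76e-08 = 5.305248e-05
Denominator = 18 * mu = 18 * 0.001 = 0.018
v_s = 5.305248e-05 / 0.018 = 0.00294736 m/s
Check: Re = rho_f * v_s * d / mu = 1000 * 0.00294736 * 2.6e-04 / 0.001 = 0.766 < 1, so Stokes' law applies.

0.00294736 m/s


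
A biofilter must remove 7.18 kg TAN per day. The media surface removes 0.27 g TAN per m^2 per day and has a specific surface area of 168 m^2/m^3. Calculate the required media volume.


A = 7.18*1000 / 0.27 = 26592.593 m^2
V = 26592.593 / 168 = 158.289

158.289 m^3


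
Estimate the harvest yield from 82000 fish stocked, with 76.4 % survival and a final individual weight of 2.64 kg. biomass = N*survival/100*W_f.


Survivors = 82000 * 76.4/100 = 62648 fish
Harvest biomass = survivors * W_f = 62648 * 2.64 = 165390.72 kg

165390.72 kg


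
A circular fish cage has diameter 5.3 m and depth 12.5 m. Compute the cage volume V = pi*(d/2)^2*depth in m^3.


r = d/2 = 5.3/2 = 2.65 m
Base area = pi*r^2 = pi*2.65^2 = 22.061834 m^2
Volume = 22.061834 * 12.5 = 275.773 m^3

275.773 m^3


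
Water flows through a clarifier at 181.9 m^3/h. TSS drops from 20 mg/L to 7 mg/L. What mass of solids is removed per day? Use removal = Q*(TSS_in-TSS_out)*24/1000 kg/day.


Concentration drop: TSS_in - TSS_out = 20 - 7 = 13 mg/L
Hourly solids removed = Q * dTSS = 181.9 m^3/h * 13 mg/L = 2364.7 g/h  (m^3/h * mg/L = g/h)
Daily solids removed = 2364.7 * 24 = 56752.8 g/day
Convert g to kg: 56752.8 / 1000 = 56.7528 kg/day

56.7528 kg/day


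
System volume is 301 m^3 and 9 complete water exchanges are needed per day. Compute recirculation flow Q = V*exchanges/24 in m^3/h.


Daily recirculation volume = 301 m^3 * 9 = 2709 m^3/day
Flow rate Q = daily volume / 24 h = 2709 / 24 = 112.875 m^3/h

112.875 m^3/h


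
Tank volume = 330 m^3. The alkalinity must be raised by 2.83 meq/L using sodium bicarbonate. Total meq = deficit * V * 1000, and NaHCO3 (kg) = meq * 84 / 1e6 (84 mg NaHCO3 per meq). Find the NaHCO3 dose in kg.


Tank volume in L = 330 m^3 * 1000 = 330000 L
Total meq required = 2.83 meq/L * 330000 L = 933900 meq
NaHCO3 mass = 933900 meq * 84 mg/meq / 1e6 = 78.4476 kg

78.4476 kg


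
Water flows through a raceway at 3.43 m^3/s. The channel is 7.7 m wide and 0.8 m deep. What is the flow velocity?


Cross-sectional area = W * d = 7.7 * 0.8 = 6.16 m^2
Velocity = Q / A = 3.43 / 6.16 = 0.556818 m/s

0.556818 m/s


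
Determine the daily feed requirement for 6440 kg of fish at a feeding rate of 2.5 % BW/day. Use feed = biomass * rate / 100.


Feeding rate fraction = 2.5% / 100 = 0.025
Daily feed = 6440 kg * 0.025 = 161 kg/day

161 kg/day


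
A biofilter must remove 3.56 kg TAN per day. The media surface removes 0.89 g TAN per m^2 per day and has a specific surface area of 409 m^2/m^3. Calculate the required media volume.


A = 3.56*1000 / 0.89 = 4000 m^2
V = 4000 / 409 = 9.77995

9.77995 m^3


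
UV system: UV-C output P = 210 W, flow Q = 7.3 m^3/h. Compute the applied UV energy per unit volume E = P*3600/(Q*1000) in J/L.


Energy delivered per hour = 210 W * 3600 s = 756000 J/h
Volume treated per hour = 7.3 m^3/h * 1000 = 7300 L/h
dose = 756000 / 7300 = 103.562 J/L

103.562 J/L
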